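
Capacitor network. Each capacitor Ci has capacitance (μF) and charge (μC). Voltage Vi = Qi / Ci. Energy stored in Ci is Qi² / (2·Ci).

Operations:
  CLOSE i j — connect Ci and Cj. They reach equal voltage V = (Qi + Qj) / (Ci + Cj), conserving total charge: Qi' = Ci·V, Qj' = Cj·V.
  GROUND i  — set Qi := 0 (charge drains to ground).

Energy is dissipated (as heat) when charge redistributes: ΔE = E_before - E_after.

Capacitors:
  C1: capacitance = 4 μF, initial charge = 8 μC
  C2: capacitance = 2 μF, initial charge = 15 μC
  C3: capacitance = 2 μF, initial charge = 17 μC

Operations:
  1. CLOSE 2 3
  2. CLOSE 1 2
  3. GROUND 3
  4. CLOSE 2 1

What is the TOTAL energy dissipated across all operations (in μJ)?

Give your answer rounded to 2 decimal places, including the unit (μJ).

Initial: C1(4μF, Q=8μC, V=2.00V), C2(2μF, Q=15μC, V=7.50V), C3(2μF, Q=17μC, V=8.50V)
Op 1: CLOSE 2-3: Q_total=32.00, C_total=4.00, V=8.00; Q2=16.00, Q3=16.00; dissipated=0.500
Op 2: CLOSE 1-2: Q_total=24.00, C_total=6.00, V=4.00; Q1=16.00, Q2=8.00; dissipated=24.000
Op 3: GROUND 3: Q3=0; energy lost=64.000
Op 4: CLOSE 2-1: Q_total=24.00, C_total=6.00, V=4.00; Q2=8.00, Q1=16.00; dissipated=0.000
Total dissipated: 88.500 μJ

Answer: 88.50 μJ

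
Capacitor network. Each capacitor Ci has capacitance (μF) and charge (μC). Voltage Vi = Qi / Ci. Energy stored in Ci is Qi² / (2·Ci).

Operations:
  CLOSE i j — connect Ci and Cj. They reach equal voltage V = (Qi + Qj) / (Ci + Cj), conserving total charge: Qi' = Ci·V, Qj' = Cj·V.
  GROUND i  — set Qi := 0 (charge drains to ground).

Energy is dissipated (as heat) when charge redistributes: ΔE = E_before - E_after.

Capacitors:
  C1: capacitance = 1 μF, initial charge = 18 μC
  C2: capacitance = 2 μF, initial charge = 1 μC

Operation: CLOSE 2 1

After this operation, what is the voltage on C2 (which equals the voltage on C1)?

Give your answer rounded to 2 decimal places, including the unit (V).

Answer: 6.33 V

Derivation:
Initial: C1(1μF, Q=18μC, V=18.00V), C2(2μF, Q=1μC, V=0.50V)
Op 1: CLOSE 2-1: Q_total=19.00, C_total=3.00, V=6.33; Q2=12.67, Q1=6.33; dissipated=102.083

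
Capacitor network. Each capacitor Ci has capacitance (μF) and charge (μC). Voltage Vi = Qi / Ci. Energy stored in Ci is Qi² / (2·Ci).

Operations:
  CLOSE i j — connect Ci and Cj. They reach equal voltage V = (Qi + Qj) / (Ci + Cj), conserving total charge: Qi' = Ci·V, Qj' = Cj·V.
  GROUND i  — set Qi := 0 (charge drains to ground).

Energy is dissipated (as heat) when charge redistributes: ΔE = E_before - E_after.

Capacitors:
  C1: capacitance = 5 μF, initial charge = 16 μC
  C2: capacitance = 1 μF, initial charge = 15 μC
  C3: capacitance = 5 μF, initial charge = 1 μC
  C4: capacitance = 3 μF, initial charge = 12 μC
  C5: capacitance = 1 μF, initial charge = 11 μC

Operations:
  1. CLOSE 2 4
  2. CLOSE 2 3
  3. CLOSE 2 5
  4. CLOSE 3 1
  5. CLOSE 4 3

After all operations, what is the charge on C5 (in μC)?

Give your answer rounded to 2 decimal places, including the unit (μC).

Answer: 6.15 μC

Derivation:
Initial: C1(5μF, Q=16μC, V=3.20V), C2(1μF, Q=15μC, V=15.00V), C3(5μF, Q=1μC, V=0.20V), C4(3μF, Q=12μC, V=4.00V), C5(1μF, Q=11μC, V=11.00V)
Op 1: CLOSE 2-4: Q_total=27.00, C_total=4.00, V=6.75; Q2=6.75, Q4=20.25; dissipated=45.375
Op 2: CLOSE 2-3: Q_total=7.75, C_total=6.00, V=1.29; Q2=1.29, Q3=6.46; dissipated=17.876
Op 3: CLOSE 2-5: Q_total=12.29, C_total=2.00, V=6.15; Q2=6.15, Q5=6.15; dissipated=23.563
Op 4: CLOSE 3-1: Q_total=22.46, C_total=10.00, V=2.25; Q3=11.23, Q1=11.23; dissipated=4.552
Op 5: CLOSE 4-3: Q_total=31.48, C_total=8.00, V=3.93; Q4=11.80, Q3=19.67; dissipated=19.020
Final charges: Q1=11.23, Q2=6.15, Q3=19.67, Q4=11.80, Q5=6.15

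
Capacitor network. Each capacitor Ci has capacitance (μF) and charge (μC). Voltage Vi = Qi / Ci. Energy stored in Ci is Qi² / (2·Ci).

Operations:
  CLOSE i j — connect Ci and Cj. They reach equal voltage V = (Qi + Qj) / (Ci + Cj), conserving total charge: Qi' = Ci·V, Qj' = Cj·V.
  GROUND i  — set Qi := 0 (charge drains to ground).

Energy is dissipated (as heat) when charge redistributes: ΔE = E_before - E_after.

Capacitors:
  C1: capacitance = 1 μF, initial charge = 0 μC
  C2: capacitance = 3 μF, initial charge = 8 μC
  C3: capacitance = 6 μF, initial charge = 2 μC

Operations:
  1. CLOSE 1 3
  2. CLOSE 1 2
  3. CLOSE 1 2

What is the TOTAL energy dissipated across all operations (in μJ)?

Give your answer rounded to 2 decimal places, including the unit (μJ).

Answer: 2.17 μJ

Derivation:
Initial: C1(1μF, Q=0μC, V=0.00V), C2(3μF, Q=8μC, V=2.67V), C3(6μF, Q=2μC, V=0.33V)
Op 1: CLOSE 1-3: Q_total=2.00, C_total=7.00, V=0.29; Q1=0.29, Q3=1.71; dissipated=0.048
Op 2: CLOSE 1-2: Q_total=8.29, C_total=4.00, V=2.07; Q1=2.07, Q2=6.21; dissipated=2.126
Op 3: CLOSE 1-2: Q_total=8.29, C_total=4.00, V=2.07; Q1=2.07, Q2=6.21; dissipated=0.000
Total dissipated: 2.173 μJ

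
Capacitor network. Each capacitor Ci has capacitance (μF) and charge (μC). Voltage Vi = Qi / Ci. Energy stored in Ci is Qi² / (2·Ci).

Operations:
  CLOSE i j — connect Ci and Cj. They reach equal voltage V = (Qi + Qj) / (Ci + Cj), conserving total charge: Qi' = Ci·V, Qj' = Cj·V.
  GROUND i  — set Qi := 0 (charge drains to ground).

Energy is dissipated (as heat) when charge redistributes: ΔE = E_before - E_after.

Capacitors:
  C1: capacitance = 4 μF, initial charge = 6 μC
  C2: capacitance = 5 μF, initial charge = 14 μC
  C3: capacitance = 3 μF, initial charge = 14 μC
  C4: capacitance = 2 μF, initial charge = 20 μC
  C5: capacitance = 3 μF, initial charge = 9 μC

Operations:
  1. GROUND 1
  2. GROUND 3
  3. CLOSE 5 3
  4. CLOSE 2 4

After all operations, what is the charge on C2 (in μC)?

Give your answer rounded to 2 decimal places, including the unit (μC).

Initial: C1(4μF, Q=6μC, V=1.50V), C2(5μF, Q=14μC, V=2.80V), C3(3μF, Q=14μC, V=4.67V), C4(2μF, Q=20μC, V=10.00V), C5(3μF, Q=9μC, V=3.00V)
Op 1: GROUND 1: Q1=0; energy lost=4.500
Op 2: GROUND 3: Q3=0; energy lost=32.667
Op 3: CLOSE 5-3: Q_total=9.00, C_total=6.00, V=1.50; Q5=4.50, Q3=4.50; dissipated=6.750
Op 4: CLOSE 2-4: Q_total=34.00, C_total=7.00, V=4.86; Q2=24.29, Q4=9.71; dissipated=37.029
Final charges: Q1=0.00, Q2=24.29, Q3=4.50, Q4=9.71, Q5=4.50

Answer: 24.29 μC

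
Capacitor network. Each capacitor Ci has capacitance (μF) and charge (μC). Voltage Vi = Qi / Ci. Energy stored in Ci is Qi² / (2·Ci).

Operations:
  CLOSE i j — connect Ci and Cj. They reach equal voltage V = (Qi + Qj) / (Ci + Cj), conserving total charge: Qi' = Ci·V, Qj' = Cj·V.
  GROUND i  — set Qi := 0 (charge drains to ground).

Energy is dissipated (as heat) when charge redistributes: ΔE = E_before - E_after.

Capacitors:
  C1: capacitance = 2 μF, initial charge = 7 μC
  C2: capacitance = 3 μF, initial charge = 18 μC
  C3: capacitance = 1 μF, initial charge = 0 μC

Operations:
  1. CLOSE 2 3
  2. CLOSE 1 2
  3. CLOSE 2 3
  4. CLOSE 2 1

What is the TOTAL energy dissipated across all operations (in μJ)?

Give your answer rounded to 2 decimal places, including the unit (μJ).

Initial: C1(2μF, Q=7μC, V=3.50V), C2(3μF, Q=18μC, V=6.00V), C3(1μF, Q=0μC, V=0.00V)
Op 1: CLOSE 2-3: Q_total=18.00, C_total=4.00, V=4.50; Q2=13.50, Q3=4.50; dissipated=13.500
Op 2: CLOSE 1-2: Q_total=20.50, C_total=5.00, V=4.10; Q1=8.20, Q2=12.30; dissipated=0.600
Op 3: CLOSE 2-3: Q_total=16.80, C_total=4.00, V=4.20; Q2=12.60, Q3=4.20; dissipated=0.060
Op 4: CLOSE 2-1: Q_total=20.80, C_total=5.00, V=4.16; Q2=12.48, Q1=8.32; dissipated=0.006
Total dissipated: 14.166 μJ

Answer: 14.17 μJ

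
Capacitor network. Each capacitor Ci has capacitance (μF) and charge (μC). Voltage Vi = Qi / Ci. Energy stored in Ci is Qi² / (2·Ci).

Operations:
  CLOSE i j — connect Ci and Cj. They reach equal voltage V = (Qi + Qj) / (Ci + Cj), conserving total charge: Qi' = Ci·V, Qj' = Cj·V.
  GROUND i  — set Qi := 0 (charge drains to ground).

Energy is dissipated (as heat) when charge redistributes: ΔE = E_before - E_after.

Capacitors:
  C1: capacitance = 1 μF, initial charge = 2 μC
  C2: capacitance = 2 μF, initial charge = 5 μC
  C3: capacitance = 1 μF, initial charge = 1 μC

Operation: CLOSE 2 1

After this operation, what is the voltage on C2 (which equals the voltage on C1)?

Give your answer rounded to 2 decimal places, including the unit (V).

Answer: 2.33 V

Derivation:
Initial: C1(1μF, Q=2μC, V=2.00V), C2(2μF, Q=5μC, V=2.50V), C3(1μF, Q=1μC, V=1.00V)
Op 1: CLOSE 2-1: Q_total=7.00, C_total=3.00, V=2.33; Q2=4.67, Q1=2.33; dissipated=0.083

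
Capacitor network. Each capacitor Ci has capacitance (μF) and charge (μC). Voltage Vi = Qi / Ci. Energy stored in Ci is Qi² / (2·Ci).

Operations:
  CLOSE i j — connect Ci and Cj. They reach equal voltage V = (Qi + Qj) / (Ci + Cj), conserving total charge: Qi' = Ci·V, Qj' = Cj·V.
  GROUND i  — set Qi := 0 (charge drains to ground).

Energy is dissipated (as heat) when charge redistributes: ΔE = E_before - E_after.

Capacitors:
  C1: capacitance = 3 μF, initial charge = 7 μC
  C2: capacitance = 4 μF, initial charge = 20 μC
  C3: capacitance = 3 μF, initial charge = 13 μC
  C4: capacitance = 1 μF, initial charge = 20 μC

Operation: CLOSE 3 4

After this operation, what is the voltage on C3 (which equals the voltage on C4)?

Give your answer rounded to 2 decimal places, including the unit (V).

Initial: C1(3μF, Q=7μC, V=2.33V), C2(4μF, Q=20μC, V=5.00V), C3(3μF, Q=13μC, V=4.33V), C4(1μF, Q=20μC, V=20.00V)
Op 1: CLOSE 3-4: Q_total=33.00, C_total=4.00, V=8.25; Q3=24.75, Q4=8.25; dissipated=92.042

Answer: 8.25 V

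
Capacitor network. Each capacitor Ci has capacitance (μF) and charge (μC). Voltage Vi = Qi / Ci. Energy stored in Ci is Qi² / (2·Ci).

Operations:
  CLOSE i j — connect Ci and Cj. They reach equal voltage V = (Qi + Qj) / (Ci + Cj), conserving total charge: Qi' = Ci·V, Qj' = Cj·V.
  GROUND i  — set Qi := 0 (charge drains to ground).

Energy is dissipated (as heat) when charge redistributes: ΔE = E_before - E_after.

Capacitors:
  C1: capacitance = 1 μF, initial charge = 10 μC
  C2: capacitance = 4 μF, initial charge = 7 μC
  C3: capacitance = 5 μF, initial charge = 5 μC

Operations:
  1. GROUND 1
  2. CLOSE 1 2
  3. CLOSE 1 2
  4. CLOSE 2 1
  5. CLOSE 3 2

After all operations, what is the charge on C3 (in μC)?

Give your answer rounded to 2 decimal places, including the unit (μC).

Answer: 5.89 μC

Derivation:
Initial: C1(1μF, Q=10μC, V=10.00V), C2(4μF, Q=7μC, V=1.75V), C3(5μF, Q=5μC, V=1.00V)
Op 1: GROUND 1: Q1=0; energy lost=50.000
Op 2: CLOSE 1-2: Q_total=7.00, C_total=5.00, V=1.40; Q1=1.40, Q2=5.60; dissipated=1.225
Op 3: CLOSE 1-2: Q_total=7.00, C_total=5.00, V=1.40; Q1=1.40, Q2=5.60; dissipated=0.000
Op 4: CLOSE 2-1: Q_total=7.00, C_total=5.00, V=1.40; Q2=5.60, Q1=1.40; dissipated=0.000
Op 5: CLOSE 3-2: Q_total=10.60, C_total=9.00, V=1.18; Q3=5.89, Q2=4.71; dissipated=0.178
Final charges: Q1=1.40, Q2=4.71, Q3=5.89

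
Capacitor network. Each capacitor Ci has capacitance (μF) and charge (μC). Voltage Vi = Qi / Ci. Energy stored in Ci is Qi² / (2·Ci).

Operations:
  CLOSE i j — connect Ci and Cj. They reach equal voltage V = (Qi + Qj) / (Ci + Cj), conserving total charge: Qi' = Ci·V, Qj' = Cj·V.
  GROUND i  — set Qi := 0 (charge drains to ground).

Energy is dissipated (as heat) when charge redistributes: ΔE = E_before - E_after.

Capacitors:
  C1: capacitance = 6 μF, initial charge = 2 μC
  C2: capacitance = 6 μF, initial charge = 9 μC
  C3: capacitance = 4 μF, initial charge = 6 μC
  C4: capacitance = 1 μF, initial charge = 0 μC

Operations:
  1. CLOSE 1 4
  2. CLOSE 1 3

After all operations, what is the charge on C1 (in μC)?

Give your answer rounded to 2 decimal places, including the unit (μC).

Answer: 4.63 μC

Derivation:
Initial: C1(6μF, Q=2μC, V=0.33V), C2(6μF, Q=9μC, V=1.50V), C3(4μF, Q=6μC, V=1.50V), C4(1μF, Q=0μC, V=0.00V)
Op 1: CLOSE 1-4: Q_total=2.00, C_total=7.00, V=0.29; Q1=1.71, Q4=0.29; dissipated=0.048
Op 2: CLOSE 1-3: Q_total=7.71, C_total=10.00, V=0.77; Q1=4.63, Q3=3.09; dissipated=1.769
Final charges: Q1=4.63, Q2=9.00, Q3=3.09, Q4=0.29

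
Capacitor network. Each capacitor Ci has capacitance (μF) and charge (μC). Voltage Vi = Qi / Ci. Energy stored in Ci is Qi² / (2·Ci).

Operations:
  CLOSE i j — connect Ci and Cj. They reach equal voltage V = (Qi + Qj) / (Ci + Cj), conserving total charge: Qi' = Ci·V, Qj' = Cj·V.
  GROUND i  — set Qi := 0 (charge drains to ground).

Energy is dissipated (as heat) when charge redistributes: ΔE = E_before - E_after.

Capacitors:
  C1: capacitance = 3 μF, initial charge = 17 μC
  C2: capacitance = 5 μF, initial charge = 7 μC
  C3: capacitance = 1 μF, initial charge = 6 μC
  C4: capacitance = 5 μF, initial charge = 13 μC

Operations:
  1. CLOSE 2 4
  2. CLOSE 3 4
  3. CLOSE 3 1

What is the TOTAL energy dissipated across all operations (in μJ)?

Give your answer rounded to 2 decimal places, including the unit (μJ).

Initial: C1(3μF, Q=17μC, V=5.67V), C2(5μF, Q=7μC, V=1.40V), C3(1μF, Q=6μC, V=6.00V), C4(5μF, Q=13μC, V=2.60V)
Op 1: CLOSE 2-4: Q_total=20.00, C_total=10.00, V=2.00; Q2=10.00, Q4=10.00; dissipated=1.800
Op 2: CLOSE 3-4: Q_total=16.00, C_total=6.00, V=2.67; Q3=2.67, Q4=13.33; dissipated=6.667
Op 3: CLOSE 3-1: Q_total=19.67, C_total=4.00, V=4.92; Q3=4.92, Q1=14.75; dissipated=3.375
Total dissipated: 11.842 μJ

Answer: 11.84 μJ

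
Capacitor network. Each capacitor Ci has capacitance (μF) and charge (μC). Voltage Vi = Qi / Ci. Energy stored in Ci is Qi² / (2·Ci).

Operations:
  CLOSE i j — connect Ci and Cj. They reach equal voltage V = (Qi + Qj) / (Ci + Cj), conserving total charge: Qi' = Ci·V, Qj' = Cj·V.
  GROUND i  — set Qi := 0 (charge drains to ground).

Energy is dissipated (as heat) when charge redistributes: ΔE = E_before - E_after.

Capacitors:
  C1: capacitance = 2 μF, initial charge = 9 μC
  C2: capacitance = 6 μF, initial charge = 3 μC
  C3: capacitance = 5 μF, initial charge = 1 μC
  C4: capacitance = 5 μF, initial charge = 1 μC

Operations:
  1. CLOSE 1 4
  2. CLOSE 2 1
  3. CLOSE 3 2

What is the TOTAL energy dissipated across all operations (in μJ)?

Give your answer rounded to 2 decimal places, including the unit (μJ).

Initial: C1(2μF, Q=9μC, V=4.50V), C2(6μF, Q=3μC, V=0.50V), C3(5μF, Q=1μC, V=0.20V), C4(5μF, Q=1μC, V=0.20V)
Op 1: CLOSE 1-4: Q_total=10.00, C_total=7.00, V=1.43; Q1=2.86, Q4=7.14; dissipated=13.207
Op 2: CLOSE 2-1: Q_total=5.86, C_total=8.00, V=0.73; Q2=4.39, Q1=1.46; dissipated=0.647
Op 3: CLOSE 3-2: Q_total=5.39, C_total=11.00, V=0.49; Q3=2.45, Q2=2.94; dissipated=0.386
Total dissipated: 14.240 μJ

Answer: 14.24 μJ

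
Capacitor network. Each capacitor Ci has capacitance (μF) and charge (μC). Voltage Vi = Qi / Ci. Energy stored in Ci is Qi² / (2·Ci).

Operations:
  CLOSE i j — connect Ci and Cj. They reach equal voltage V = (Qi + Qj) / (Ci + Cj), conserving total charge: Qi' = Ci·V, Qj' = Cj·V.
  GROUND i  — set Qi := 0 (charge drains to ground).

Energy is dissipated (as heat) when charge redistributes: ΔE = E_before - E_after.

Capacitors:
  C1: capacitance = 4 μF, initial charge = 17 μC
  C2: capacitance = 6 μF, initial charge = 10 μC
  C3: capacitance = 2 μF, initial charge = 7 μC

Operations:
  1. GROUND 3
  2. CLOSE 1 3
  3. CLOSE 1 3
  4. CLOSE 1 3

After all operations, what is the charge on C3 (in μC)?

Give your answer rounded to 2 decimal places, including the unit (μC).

Initial: C1(4μF, Q=17μC, V=4.25V), C2(6μF, Q=10μC, V=1.67V), C3(2μF, Q=7μC, V=3.50V)
Op 1: GROUND 3: Q3=0; energy lost=12.250
Op 2: CLOSE 1-3: Q_total=17.00, C_total=6.00, V=2.83; Q1=11.33, Q3=5.67; dissipated=12.042
Op 3: CLOSE 1-3: Q_total=17.00, C_total=6.00, V=2.83; Q1=11.33, Q3=5.67; dissipated=0.000
Op 4: CLOSE 1-3: Q_total=17.00, C_total=6.00, V=2.83; Q1=11.33, Q3=5.67; dissipated=0.000
Final charges: Q1=11.33, Q2=10.00, Q3=5.67

Answer: 5.67 μC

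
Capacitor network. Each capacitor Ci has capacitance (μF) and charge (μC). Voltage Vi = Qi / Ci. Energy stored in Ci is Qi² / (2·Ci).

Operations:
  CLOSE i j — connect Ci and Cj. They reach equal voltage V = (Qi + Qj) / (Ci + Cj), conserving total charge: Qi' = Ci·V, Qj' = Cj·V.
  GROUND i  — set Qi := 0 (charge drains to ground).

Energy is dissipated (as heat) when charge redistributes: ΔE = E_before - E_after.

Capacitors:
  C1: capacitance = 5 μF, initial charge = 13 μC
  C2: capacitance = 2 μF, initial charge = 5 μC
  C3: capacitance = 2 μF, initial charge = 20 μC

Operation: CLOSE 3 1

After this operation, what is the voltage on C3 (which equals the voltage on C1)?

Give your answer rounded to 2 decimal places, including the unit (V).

Initial: C1(5μF, Q=13μC, V=2.60V), C2(2μF, Q=5μC, V=2.50V), C3(2μF, Q=20μC, V=10.00V)
Op 1: CLOSE 3-1: Q_total=33.00, C_total=7.00, V=4.71; Q3=9.43, Q1=23.57; dissipated=39.114

Answer: 4.71 V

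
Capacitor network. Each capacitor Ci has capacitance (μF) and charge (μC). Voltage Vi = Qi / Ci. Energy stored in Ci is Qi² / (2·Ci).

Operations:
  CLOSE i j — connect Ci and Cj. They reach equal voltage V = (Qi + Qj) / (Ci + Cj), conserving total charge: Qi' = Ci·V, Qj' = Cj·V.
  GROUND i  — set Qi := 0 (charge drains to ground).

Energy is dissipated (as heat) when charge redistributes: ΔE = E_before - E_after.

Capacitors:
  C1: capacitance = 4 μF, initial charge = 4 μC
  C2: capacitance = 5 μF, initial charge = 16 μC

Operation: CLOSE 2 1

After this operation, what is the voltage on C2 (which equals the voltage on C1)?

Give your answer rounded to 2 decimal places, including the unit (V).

Initial: C1(4μF, Q=4μC, V=1.00V), C2(5μF, Q=16μC, V=3.20V)
Op 1: CLOSE 2-1: Q_total=20.00, C_total=9.00, V=2.22; Q2=11.11, Q1=8.89; dissipated=5.378

Answer: 2.22 V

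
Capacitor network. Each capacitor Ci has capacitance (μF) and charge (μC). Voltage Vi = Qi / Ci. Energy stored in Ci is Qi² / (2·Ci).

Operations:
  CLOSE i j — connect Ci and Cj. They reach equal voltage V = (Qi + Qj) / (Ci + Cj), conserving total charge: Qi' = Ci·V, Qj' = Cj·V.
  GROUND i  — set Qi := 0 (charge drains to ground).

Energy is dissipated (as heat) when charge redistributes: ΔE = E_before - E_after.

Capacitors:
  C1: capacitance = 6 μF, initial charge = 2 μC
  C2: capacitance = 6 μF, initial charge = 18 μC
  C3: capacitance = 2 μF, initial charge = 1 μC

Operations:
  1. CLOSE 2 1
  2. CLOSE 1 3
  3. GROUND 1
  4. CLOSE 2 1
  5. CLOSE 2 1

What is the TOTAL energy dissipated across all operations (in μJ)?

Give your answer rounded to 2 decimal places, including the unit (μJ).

Answer: 21.53 μJ

Derivation:
Initial: C1(6μF, Q=2μC, V=0.33V), C2(6μF, Q=18μC, V=3.00V), C3(2μF, Q=1μC, V=0.50V)
Op 1: CLOSE 2-1: Q_total=20.00, C_total=12.00, V=1.67; Q2=10.00, Q1=10.00; dissipated=10.667
Op 2: CLOSE 1-3: Q_total=11.00, C_total=8.00, V=1.38; Q1=8.25, Q3=2.75; dissipated=1.021
Op 3: GROUND 1: Q1=0; energy lost=5.672
Op 4: CLOSE 2-1: Q_total=10.00, C_total=12.00, V=0.83; Q2=5.00, Q1=5.00; dissipated=4.167
Op 5: CLOSE 2-1: Q_total=10.00, C_total=12.00, V=0.83; Q2=5.00, Q1=5.00; dissipated=0.000
Total dissipated: 21.526 μJ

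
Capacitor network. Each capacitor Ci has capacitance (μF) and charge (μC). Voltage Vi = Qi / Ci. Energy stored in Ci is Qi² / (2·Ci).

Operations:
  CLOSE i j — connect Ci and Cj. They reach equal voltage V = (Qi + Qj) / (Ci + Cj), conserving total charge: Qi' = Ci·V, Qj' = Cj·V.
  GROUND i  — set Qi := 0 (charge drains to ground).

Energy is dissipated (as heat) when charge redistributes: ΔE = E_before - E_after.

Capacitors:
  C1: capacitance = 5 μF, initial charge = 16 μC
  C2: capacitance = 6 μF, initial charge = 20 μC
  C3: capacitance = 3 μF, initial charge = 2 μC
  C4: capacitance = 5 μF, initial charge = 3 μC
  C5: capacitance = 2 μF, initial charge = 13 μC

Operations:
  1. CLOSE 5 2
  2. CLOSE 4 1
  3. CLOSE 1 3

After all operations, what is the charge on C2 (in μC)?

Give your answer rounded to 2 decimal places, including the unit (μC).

Answer: 24.75 μC

Derivation:
Initial: C1(5μF, Q=16μC, V=3.20V), C2(6μF, Q=20μC, V=3.33V), C3(3μF, Q=2μC, V=0.67V), C4(5μF, Q=3μC, V=0.60V), C5(2μF, Q=13μC, V=6.50V)
Op 1: CLOSE 5-2: Q_total=33.00, C_total=8.00, V=4.12; Q5=8.25, Q2=24.75; dissipated=7.521
Op 2: CLOSE 4-1: Q_total=19.00, C_total=10.00, V=1.90; Q4=9.50, Q1=9.50; dissipated=8.450
Op 3: CLOSE 1-3: Q_total=11.50, C_total=8.00, V=1.44; Q1=7.19, Q3=4.31; dissipated=1.426
Final charges: Q1=7.19, Q2=24.75, Q3=4.31, Q4=9.50, Q5=8.25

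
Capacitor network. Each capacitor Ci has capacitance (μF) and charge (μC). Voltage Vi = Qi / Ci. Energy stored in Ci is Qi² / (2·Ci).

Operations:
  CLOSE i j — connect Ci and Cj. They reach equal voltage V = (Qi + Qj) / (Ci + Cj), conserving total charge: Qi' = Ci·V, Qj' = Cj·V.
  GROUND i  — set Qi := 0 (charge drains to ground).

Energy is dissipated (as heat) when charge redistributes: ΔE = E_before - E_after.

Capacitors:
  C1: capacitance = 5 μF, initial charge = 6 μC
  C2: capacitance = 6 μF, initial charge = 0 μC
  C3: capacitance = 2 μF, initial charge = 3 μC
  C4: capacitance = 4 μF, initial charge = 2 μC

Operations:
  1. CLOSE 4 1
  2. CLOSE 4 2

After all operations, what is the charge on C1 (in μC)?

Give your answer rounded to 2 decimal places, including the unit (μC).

Answer: 4.44 μC

Derivation:
Initial: C1(5μF, Q=6μC, V=1.20V), C2(6μF, Q=0μC, V=0.00V), C3(2μF, Q=3μC, V=1.50V), C4(4μF, Q=2μC, V=0.50V)
Op 1: CLOSE 4-1: Q_total=8.00, C_total=9.00, V=0.89; Q4=3.56, Q1=4.44; dissipated=0.544
Op 2: CLOSE 4-2: Q_total=3.56, C_total=10.00, V=0.36; Q4=1.42, Q2=2.13; dissipated=0.948
Final charges: Q1=4.44, Q2=2.13, Q3=3.00, Q4=1.42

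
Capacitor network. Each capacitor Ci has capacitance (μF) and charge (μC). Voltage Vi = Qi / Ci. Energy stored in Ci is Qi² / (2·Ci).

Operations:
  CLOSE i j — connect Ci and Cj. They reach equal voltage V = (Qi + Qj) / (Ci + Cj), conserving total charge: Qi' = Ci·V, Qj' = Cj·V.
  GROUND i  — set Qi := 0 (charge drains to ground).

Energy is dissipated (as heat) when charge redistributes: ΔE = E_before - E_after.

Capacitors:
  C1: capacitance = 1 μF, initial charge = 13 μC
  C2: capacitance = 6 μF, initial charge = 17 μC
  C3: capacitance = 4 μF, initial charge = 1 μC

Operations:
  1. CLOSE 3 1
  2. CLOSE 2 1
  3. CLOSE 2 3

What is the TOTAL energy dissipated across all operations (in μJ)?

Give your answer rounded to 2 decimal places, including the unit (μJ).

Initial: C1(1μF, Q=13μC, V=13.00V), C2(6μF, Q=17μC, V=2.83V), C3(4μF, Q=1μC, V=0.25V)
Op 1: CLOSE 3-1: Q_total=14.00, C_total=5.00, V=2.80; Q3=11.20, Q1=2.80; dissipated=65.025
Op 2: CLOSE 2-1: Q_total=19.80, C_total=7.00, V=2.83; Q2=16.97, Q1=2.83; dissipated=0.000
Op 3: CLOSE 2-3: Q_total=28.17, C_total=10.00, V=2.82; Q2=16.90, Q3=11.27; dissipated=0.001
Total dissipated: 65.026 μJ

Answer: 65.03 μJ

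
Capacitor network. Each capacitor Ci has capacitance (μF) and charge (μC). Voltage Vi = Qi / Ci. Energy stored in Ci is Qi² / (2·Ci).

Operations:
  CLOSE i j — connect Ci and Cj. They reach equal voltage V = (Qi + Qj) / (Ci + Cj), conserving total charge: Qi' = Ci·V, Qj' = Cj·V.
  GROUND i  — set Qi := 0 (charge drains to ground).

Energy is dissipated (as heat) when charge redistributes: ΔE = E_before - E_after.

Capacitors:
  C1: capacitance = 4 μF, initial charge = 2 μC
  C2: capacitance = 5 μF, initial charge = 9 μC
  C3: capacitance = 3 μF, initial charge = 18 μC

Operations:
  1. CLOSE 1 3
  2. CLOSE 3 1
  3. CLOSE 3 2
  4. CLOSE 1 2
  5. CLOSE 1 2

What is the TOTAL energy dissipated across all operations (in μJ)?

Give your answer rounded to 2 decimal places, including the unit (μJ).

Answer: 27.46 μJ

Derivation:
Initial: C1(4μF, Q=2μC, V=0.50V), C2(5μF, Q=9μC, V=1.80V), C3(3μF, Q=18μC, V=6.00V)
Op 1: CLOSE 1-3: Q_total=20.00, C_total=7.00, V=2.86; Q1=11.43, Q3=8.57; dissipated=25.929
Op 2: CLOSE 3-1: Q_total=20.00, C_total=7.00, V=2.86; Q3=8.57, Q1=11.43; dissipated=0.000
Op 3: CLOSE 3-2: Q_total=17.57, C_total=8.00, V=2.20; Q3=6.59, Q2=10.98; dissipated=1.048
Op 4: CLOSE 1-2: Q_total=22.41, C_total=9.00, V=2.49; Q1=9.96, Q2=12.45; dissipated=0.485
Op 5: CLOSE 1-2: Q_total=22.41, C_total=9.00, V=2.49; Q1=9.96, Q2=12.45; dissipated=0.000
Total dissipated: 27.461 μJ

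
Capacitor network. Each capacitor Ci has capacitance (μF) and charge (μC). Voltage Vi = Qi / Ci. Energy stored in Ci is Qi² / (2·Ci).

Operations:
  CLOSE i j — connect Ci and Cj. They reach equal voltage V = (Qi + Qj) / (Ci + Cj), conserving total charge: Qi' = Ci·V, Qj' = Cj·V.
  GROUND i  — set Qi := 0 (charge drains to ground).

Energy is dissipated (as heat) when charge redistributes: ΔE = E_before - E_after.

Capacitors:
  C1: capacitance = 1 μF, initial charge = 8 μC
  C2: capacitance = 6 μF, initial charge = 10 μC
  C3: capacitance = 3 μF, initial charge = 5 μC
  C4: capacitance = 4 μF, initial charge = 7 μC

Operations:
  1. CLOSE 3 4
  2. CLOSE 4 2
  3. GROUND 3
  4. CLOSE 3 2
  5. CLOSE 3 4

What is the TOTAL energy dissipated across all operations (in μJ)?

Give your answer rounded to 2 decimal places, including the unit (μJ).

Initial: C1(1μF, Q=8μC, V=8.00V), C2(6μF, Q=10μC, V=1.67V), C3(3μF, Q=5μC, V=1.67V), C4(4μF, Q=7μC, V=1.75V)
Op 1: CLOSE 3-4: Q_total=12.00, C_total=7.00, V=1.71; Q3=5.14, Q4=6.86; dissipated=0.006
Op 2: CLOSE 4-2: Q_total=16.86, C_total=10.00, V=1.69; Q4=6.74, Q2=10.11; dissipated=0.003
Op 3: GROUND 3: Q3=0; energy lost=4.408
Op 4: CLOSE 3-2: Q_total=10.11, C_total=9.00, V=1.12; Q3=3.37, Q2=6.74; dissipated=2.842
Op 5: CLOSE 3-4: Q_total=10.11, C_total=7.00, V=1.44; Q3=4.33, Q4=5.78; dissipated=0.271
Total dissipated: 7.529 μJ

Answer: 7.53 μJ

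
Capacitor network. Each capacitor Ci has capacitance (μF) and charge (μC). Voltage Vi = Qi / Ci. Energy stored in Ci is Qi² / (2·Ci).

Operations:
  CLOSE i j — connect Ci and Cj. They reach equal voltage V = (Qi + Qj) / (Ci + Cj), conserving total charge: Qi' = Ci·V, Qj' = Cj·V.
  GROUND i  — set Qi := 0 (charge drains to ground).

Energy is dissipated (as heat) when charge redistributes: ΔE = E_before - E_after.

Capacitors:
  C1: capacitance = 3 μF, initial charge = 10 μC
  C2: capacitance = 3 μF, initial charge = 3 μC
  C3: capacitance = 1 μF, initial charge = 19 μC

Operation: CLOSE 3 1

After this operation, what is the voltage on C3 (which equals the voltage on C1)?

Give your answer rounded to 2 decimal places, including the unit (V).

Answer: 7.25 V

Derivation:
Initial: C1(3μF, Q=10μC, V=3.33V), C2(3μF, Q=3μC, V=1.00V), C3(1μF, Q=19μC, V=19.00V)
Op 1: CLOSE 3-1: Q_total=29.00, C_total=4.00, V=7.25; Q3=7.25, Q1=21.75; dissipated=92.042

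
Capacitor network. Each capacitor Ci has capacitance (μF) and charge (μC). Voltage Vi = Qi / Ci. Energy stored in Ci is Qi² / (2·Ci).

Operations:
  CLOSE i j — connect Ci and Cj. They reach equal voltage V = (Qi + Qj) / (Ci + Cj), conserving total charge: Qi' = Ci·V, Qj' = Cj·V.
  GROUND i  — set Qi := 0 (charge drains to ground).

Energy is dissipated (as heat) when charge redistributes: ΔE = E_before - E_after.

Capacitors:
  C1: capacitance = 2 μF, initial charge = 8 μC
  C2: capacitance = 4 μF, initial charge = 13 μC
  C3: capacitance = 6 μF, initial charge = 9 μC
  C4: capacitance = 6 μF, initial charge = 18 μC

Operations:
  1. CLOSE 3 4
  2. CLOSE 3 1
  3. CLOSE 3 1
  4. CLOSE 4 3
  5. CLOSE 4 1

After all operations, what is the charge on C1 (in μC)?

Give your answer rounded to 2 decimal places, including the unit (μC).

Answer: 5.05 μC

Derivation:
Initial: C1(2μF, Q=8μC, V=4.00V), C2(4μF, Q=13μC, V=3.25V), C3(6μF, Q=9μC, V=1.50V), C4(6μF, Q=18μC, V=3.00V)
Op 1: CLOSE 3-4: Q_total=27.00, C_total=12.00, V=2.25; Q3=13.50, Q4=13.50; dissipated=3.375
Op 2: CLOSE 3-1: Q_total=21.50, C_total=8.00, V=2.69; Q3=16.12, Q1=5.38; dissipated=2.297
Op 3: CLOSE 3-1: Q_total=21.50, C_total=8.00, V=2.69; Q3=16.12, Q1=5.38; dissipated=0.000
Op 4: CLOSE 4-3: Q_total=29.62, C_total=12.00, V=2.47; Q4=14.81, Q3=14.81; dissipated=0.287
Op 5: CLOSE 4-1: Q_total=20.19, C_total=8.00, V=2.52; Q4=15.14, Q1=5.05; dissipated=0.036
Final charges: Q1=5.05, Q2=13.00, Q3=14.81, Q4=15.14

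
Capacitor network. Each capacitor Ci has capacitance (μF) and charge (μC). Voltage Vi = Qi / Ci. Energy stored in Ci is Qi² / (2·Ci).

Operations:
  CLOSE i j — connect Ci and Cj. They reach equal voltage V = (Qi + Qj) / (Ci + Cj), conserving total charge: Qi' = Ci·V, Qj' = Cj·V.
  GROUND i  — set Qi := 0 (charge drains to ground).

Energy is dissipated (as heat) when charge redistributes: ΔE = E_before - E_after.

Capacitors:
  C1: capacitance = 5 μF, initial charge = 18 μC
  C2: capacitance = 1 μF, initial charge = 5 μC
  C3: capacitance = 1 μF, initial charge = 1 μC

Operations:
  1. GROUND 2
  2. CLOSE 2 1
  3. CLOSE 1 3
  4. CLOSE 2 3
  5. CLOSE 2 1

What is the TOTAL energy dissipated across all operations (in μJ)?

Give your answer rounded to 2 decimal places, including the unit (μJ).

Answer: 19.61 μJ

Derivation:
Initial: C1(5μF, Q=18μC, V=3.60V), C2(1μF, Q=5μC, V=5.00V), C3(1μF, Q=1μC, V=1.00V)
Op 1: GROUND 2: Q2=0; energy lost=12.500
Op 2: CLOSE 2-1: Q_total=18.00, C_total=6.00, V=3.00; Q2=3.00, Q1=15.00; dissipated=5.400
Op 3: CLOSE 1-3: Q_total=16.00, C_total=6.00, V=2.67; Q1=13.33, Q3=2.67; dissipated=1.667
Op 4: CLOSE 2-3: Q_total=5.67, C_total=2.00, V=2.83; Q2=2.83, Q3=2.83; dissipated=0.028
Op 5: CLOSE 2-1: Q_total=16.17, C_total=6.00, V=2.69; Q2=2.69, Q1=13.47; dissipated=0.012
Total dissipated: 19.606 μJ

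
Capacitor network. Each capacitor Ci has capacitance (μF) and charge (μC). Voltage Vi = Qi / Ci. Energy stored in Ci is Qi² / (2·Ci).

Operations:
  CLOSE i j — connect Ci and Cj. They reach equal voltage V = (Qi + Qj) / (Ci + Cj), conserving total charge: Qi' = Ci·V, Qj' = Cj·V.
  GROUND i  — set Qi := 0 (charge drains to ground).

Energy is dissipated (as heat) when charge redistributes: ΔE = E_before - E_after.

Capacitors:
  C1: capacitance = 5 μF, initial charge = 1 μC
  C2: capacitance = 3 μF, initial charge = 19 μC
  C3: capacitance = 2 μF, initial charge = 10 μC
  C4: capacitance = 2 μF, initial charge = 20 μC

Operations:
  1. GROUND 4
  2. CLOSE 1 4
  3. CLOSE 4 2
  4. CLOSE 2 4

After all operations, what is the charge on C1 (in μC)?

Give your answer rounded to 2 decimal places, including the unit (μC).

Answer: 0.71 μC

Derivation:
Initial: C1(5μF, Q=1μC, V=0.20V), C2(3μF, Q=19μC, V=6.33V), C3(2μF, Q=10μC, V=5.00V), C4(2μF, Q=20μC, V=10.00V)
Op 1: GROUND 4: Q4=0; energy lost=100.000
Op 2: CLOSE 1-4: Q_total=1.00, C_total=7.00, V=0.14; Q1=0.71, Q4=0.29; dissipated=0.029
Op 3: CLOSE 4-2: Q_total=19.29, C_total=5.00, V=3.86; Q4=7.71, Q2=11.57; dissipated=22.993
Op 4: CLOSE 2-4: Q_total=19.29, C_total=5.00, V=3.86; Q2=11.57, Q4=7.71; dissipated=0.000
Final charges: Q1=0.71, Q2=11.57, Q3=10.00, Q4=7.71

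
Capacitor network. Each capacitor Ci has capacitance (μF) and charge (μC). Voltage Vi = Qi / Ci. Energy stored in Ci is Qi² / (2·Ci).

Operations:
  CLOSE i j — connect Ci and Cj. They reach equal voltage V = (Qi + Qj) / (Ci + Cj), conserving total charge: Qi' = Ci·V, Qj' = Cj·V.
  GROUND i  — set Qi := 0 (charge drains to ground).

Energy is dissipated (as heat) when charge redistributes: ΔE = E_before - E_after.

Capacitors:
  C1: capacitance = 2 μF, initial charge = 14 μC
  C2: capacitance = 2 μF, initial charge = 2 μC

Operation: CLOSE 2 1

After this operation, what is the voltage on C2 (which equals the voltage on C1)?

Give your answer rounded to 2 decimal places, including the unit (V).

Initial: C1(2μF, Q=14μC, V=7.00V), C2(2μF, Q=2μC, V=1.00V)
Op 1: CLOSE 2-1: Q_total=16.00, C_total=4.00, V=4.00; Q2=8.00, Q1=8.00; dissipated=18.000

Answer: 4.00 V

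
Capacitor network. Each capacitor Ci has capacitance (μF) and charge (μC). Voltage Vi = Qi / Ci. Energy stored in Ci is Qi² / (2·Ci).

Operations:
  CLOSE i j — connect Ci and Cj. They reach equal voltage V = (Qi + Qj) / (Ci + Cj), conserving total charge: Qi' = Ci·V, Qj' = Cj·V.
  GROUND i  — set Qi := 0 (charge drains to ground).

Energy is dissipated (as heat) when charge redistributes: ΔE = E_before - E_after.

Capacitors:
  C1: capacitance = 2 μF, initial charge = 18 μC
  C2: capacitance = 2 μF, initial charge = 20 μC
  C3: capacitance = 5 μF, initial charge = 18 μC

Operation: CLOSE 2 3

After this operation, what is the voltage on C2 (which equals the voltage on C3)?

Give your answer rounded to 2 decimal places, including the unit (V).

Answer: 5.43 V

Derivation:
Initial: C1(2μF, Q=18μC, V=9.00V), C2(2μF, Q=20μC, V=10.00V), C3(5μF, Q=18μC, V=3.60V)
Op 1: CLOSE 2-3: Q_total=38.00, C_total=7.00, V=5.43; Q2=10.86, Q3=27.14; dissipated=29.257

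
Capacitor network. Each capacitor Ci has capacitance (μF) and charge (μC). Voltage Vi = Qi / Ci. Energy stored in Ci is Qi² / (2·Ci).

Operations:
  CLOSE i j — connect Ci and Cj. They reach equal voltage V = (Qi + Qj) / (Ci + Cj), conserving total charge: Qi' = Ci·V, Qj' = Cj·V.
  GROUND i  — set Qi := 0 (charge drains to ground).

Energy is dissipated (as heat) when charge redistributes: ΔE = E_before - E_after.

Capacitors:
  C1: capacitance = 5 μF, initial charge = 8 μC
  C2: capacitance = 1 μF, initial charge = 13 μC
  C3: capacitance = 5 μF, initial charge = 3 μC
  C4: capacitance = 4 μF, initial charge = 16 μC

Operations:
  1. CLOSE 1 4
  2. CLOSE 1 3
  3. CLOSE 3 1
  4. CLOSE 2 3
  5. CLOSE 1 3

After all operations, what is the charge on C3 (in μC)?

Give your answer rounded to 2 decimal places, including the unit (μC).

Answer: 12.90 μC

Derivation:
Initial: C1(5μF, Q=8μC, V=1.60V), C2(1μF, Q=13μC, V=13.00V), C3(5μF, Q=3μC, V=0.60V), C4(4μF, Q=16μC, V=4.00V)
Op 1: CLOSE 1-4: Q_total=24.00, C_total=9.00, V=2.67; Q1=13.33, Q4=10.67; dissipated=6.400
Op 2: CLOSE 1-3: Q_total=16.33, C_total=10.00, V=1.63; Q1=8.17, Q3=8.17; dissipated=5.339
Op 3: CLOSE 3-1: Q_total=16.33, C_total=10.00, V=1.63; Q3=8.17, Q1=8.17; dissipated=0.000
Op 4: CLOSE 2-3: Q_total=21.17, C_total=6.00, V=3.53; Q2=3.53, Q3=17.64; dissipated=53.834
Op 5: CLOSE 1-3: Q_total=25.81, C_total=10.00, V=2.58; Q1=12.90, Q3=12.90; dissipated=4.486
Final charges: Q1=12.90, Q2=3.53, Q3=12.90, Q4=10.67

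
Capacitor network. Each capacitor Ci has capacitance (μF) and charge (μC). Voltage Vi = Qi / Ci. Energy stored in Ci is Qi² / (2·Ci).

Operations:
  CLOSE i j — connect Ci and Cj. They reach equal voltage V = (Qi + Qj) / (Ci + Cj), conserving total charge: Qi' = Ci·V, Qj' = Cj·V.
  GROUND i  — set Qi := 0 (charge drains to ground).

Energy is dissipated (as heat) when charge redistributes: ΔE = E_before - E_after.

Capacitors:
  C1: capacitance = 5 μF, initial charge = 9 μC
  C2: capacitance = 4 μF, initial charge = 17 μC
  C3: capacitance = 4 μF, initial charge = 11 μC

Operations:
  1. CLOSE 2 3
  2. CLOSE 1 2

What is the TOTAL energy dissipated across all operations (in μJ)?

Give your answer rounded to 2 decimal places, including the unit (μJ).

Initial: C1(5μF, Q=9μC, V=1.80V), C2(4μF, Q=17μC, V=4.25V), C3(4μF, Q=11μC, V=2.75V)
Op 1: CLOSE 2-3: Q_total=28.00, C_total=8.00, V=3.50; Q2=14.00, Q3=14.00; dissipated=2.250
Op 2: CLOSE 1-2: Q_total=23.00, C_total=9.00, V=2.56; Q1=12.78, Q2=10.22; dissipated=3.211
Total dissipated: 5.461 μJ

Answer: 5.46 μJ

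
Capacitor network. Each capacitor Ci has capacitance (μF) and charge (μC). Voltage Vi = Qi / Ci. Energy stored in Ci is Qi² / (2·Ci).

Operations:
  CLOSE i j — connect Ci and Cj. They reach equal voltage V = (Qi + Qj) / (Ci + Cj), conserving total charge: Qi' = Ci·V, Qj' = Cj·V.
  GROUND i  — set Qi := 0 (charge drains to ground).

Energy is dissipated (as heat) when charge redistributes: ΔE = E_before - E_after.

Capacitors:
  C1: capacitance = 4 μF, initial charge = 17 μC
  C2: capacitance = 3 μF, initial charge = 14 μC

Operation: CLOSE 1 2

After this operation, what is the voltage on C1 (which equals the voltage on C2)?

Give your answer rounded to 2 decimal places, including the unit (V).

Initial: C1(4μF, Q=17μC, V=4.25V), C2(3μF, Q=14μC, V=4.67V)
Op 1: CLOSE 1-2: Q_total=31.00, C_total=7.00, V=4.43; Q1=17.71, Q2=13.29; dissipated=0.149

Answer: 4.43 V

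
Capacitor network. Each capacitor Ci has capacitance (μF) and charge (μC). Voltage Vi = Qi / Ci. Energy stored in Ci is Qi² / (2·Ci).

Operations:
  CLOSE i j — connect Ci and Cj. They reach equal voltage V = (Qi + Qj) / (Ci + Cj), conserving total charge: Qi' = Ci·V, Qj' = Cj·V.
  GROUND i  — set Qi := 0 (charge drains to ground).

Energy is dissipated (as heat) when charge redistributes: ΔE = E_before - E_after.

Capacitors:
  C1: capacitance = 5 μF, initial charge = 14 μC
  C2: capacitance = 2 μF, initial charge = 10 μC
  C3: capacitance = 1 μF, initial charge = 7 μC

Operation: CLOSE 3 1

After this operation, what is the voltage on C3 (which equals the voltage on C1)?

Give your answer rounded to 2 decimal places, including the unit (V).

Answer: 3.50 V

Derivation:
Initial: C1(5μF, Q=14μC, V=2.80V), C2(2μF, Q=10μC, V=5.00V), C3(1μF, Q=7μC, V=7.00V)
Op 1: CLOSE 3-1: Q_total=21.00, C_total=6.00, V=3.50; Q3=3.50, Q1=17.50; dissipated=7.350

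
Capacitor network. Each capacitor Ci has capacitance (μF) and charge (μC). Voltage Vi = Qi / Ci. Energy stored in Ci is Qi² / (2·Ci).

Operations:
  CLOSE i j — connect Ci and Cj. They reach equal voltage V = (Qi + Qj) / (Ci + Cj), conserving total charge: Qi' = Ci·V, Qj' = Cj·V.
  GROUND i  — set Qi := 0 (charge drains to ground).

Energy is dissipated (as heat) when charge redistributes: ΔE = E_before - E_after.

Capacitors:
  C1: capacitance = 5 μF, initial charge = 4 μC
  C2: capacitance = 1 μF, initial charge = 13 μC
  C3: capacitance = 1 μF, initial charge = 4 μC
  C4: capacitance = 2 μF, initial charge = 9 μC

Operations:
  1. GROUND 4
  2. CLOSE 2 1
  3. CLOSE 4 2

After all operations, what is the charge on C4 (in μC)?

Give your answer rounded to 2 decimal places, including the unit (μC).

Answer: 1.89 μC

Derivation:
Initial: C1(5μF, Q=4μC, V=0.80V), C2(1μF, Q=13μC, V=13.00V), C3(1μF, Q=4μC, V=4.00V), C4(2μF, Q=9μC, V=4.50V)
Op 1: GROUND 4: Q4=0; energy lost=20.250
Op 2: CLOSE 2-1: Q_total=17.00, C_total=6.00, V=2.83; Q2=2.83, Q1=14.17; dissipated=62.017
Op 3: CLOSE 4-2: Q_total=2.83, C_total=3.00, V=0.94; Q4=1.89, Q2=0.94; dissipated=2.676
Final charges: Q1=14.17, Q2=0.94, Q3=4.00, Q4=1.89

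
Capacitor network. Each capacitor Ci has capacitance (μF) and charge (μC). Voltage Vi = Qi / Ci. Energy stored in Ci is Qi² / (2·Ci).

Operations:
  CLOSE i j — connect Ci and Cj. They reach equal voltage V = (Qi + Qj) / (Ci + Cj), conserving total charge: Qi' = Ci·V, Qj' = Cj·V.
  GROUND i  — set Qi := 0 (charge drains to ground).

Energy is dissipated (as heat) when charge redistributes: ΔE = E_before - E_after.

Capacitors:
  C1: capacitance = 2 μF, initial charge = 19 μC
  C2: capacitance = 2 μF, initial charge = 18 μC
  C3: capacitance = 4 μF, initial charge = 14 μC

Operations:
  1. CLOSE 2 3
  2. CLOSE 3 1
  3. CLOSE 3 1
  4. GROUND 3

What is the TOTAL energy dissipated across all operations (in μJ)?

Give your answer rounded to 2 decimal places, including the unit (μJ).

Initial: C1(2μF, Q=19μC, V=9.50V), C2(2μF, Q=18μC, V=9.00V), C3(4μF, Q=14μC, V=3.50V)
Op 1: CLOSE 2-3: Q_total=32.00, C_total=6.00, V=5.33; Q2=10.67, Q3=21.33; dissipated=20.167
Op 2: CLOSE 3-1: Q_total=40.33, C_total=6.00, V=6.72; Q3=26.89, Q1=13.44; dissipated=11.574
Op 3: CLOSE 3-1: Q_total=40.33, C_total=6.00, V=6.72; Q3=26.89, Q1=13.44; dissipated=0.000
Op 4: GROUND 3: Q3=0; energy lost=90.377
Total dissipated: 122.117 μJ

Answer: 122.12 μJ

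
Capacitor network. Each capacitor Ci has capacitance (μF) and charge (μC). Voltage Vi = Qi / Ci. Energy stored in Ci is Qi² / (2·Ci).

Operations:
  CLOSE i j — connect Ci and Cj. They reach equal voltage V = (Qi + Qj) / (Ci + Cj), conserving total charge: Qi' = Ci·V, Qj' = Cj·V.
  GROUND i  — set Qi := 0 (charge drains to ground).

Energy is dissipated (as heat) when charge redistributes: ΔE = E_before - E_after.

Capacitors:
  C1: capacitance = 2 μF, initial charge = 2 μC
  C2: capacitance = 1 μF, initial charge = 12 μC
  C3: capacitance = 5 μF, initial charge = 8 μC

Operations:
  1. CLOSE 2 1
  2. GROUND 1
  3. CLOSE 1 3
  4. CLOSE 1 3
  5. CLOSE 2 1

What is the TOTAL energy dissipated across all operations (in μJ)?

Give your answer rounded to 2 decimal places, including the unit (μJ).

Initial: C1(2μF, Q=2μC, V=1.00V), C2(1μF, Q=12μC, V=12.00V), C3(5μF, Q=8μC, V=1.60V)
Op 1: CLOSE 2-1: Q_total=14.00, C_total=3.00, V=4.67; Q2=4.67, Q1=9.33; dissipated=40.333
Op 2: GROUND 1: Q1=0; energy lost=21.778
Op 3: CLOSE 1-3: Q_total=8.00, C_total=7.00, V=1.14; Q1=2.29, Q3=5.71; dissipated=1.829
Op 4: CLOSE 1-3: Q_total=8.00, C_total=7.00, V=1.14; Q1=2.29, Q3=5.71; dissipated=0.000
Op 5: CLOSE 2-1: Q_total=6.95, C_total=3.00, V=2.32; Q2=2.32, Q1=4.63; dissipated=4.139
Total dissipated: 68.079 μJ

Answer: 68.08 μJ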